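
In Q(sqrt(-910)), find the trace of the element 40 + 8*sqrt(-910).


Tr(a + b*sqrt(d)) = (a + b*sqrt(d)) + (a - b*sqrt(d)) = 2a
= 2 * (40)
= 80

80


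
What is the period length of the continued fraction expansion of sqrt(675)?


Run the CF algorithm for sqrt(675).
a_0 = floor(sqrt(675)) = 25; set m_0=0, q_0=1.
Recurrence: m' = q*a - m,  q' = (d - m'^2)/q,  a' = floor((a_0 + m')/q').
  step 1: m=25, q=50, a=1
  step 2: m=25, q=1, a=50
a_2 = 2*a_0 = 50, so the period closes here.
sqrt(675) = [25; 1, 50]
Period length = 2

2


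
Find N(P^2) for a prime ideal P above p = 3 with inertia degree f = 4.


N(P^a) = p^(a*f)
= 3^(2*4)
= 3^8
= 6561

6561


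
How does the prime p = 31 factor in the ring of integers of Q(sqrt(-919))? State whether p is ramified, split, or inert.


K = Q(sqrt(-919)). Since d mod 4 = 1, disc(K) = -919.
Check p | disc: -919 mod 31 = 11.
p does not divide disc. Compute Legendre symbol (d/p):
11^((31-1)/2) mod 31 = -1
(d/p) = -1, so p is inert: (p) stays prime with e=1, f=2, g=1.
Therefore p is inert.

inert


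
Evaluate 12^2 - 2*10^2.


x^2 - d*y^2
= 12^2 - 2*10^2
= 144 - 200
= -56

-56


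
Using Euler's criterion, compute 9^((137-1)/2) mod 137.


p = 137 is prime and the exponent is (p-1)/2 = 68, so by Euler's criterion 9^68 = (9/137) = +1 or -1 mod 137.
Compute by square-and-multiply:
  68 = 64 + 4 (binary 1000100)
  Repeated squaring mod 137: 9^1 = 9, 9^2 = 81, 9^4 = 122, 9^8 = 88, 9^16 = 72, 9^32 = 115, 9^64 = 73
  9^68 = 9^64 * 9^4 = 73 * 122 mod 137
    73 * 122 = 8906 = 1 mod 137
  9^68 = 1 mod 137
Result 1: 9 is a quadratic residue mod 137.
9^68 mod 137 = 1

1


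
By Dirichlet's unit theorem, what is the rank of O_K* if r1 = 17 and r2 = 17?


By Dirichlet's unit theorem:
rank = r1 + r2 - 1
= 17 + 17 - 1
= 33

33


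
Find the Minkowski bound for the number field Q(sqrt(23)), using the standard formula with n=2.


d = 23, d mod 4 = 3, so disc(K) = 4d = 92; |disc(K)| = 92
Real quadratic field, so n = 2, s = r2 = 0, r1 = 2
M = (n!/n^n) * (4/pi)^s * sqrt(|disc(K)|) = (2!/2^2) * (4/pi)^0 * sqrt(92)
= 0.5 * 1.000000 * 9.591663
= 4.7958

4.7958


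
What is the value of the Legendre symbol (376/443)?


p = 443 is prime, so compute (376/443) with the reciprocity algorithm (Jacobi-symbol steps: pull out 2s via (2/n), flip via reciprocity, reduce):
  pull out 2: (2/443) = -1  (since 443 mod 8 = 3)
  pull out 2: (2/443) = -1  (since 443 mod 8 = 3)
  pull out 2: (2/443) = -1  (since 443 mod 8 = 3)
  reciprocity: (47/443) -> -(443/47)
  reduce: (20/47)
  pull out 2: (2/47) = +1  (since 47 mod 8 = 7)
  pull out 2: (2/47) = +1  (since 47 mod 8 = 7)
  reciprocity: (5/47) -> +(47/5)
  reduce: (2/5)
  pull out 2: (2/5) = -1  (since 5 mod 8 = 5)
  (1/5) = 1
Product of signs = -1
(376/443) = -1

-1


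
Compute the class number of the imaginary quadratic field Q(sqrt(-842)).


K = Q(sqrt(-842)). d mod 4 = 2, so D = disc(K) = 4d = -3368
h(K) equals the number of primitive reduced positive-definite forms (a, b, c) = a*x^2 + b*x*y + c*y^2 with b^2 - 4ac = D,
where reduced means |b| <= a <= c, with b >= 0 whenever |b| = a or a = c, and primitive means gcd(a, b, c) = 1.
Reduced forces 3a^2 <= |D| = 3368, so 1 <= a <= 33; b must have the parity of D, and c = (b^2 - D)/(4a) must be an integer >= a.
Enumerate a = 1..33, b in [-a, a]:
  a=1: (1, 0, 842)  [1]
  a=2: (2, 0, 421)  [1]
  a=3: (3, -2, 281), (3, 2, 281)  [2]
  a=4..5: none
  a=6: (6, -4, 141), (6, 4, 141)  [2]
  a=7..8: none
  a=9: (9, -4, 94), (9, 4, 94)  [2]
  a=10: none
  a=11: (11, -8, 78), (11, 8, 78)  [2]
  a=12: none
  a=13: (13, -8, 66), (13, 8, 66)  [2]
  a=14..16: none
  a=17: (17, -10, 51), (17, 10, 51)  [2]
  a=18: (18, -4, 47), (18, 4, 47)  [2]
  a=19..21: none
  a=22: (22, -8, 39), (22, 8, 39)  [2]
  a=23: (23, -6, 37), (23, 6, 37)  [2]
  a=24..25: none
  a=26: (26, -8, 33), (26, 8, 33)  [2]
  a=27: (27, -14, 33), (27, 14, 33)  [2]
  a=28: none
  a=29: (29, -24, 34), (29, 24, 34)  [2]
  a=30..33: none
Total reduced forms: 1 + 1 + 2 + 2 + 2 + 2 + 2 + 2 + 2 + 2 + 2 + 2 + 2 + 2 = 26
h = 26

26


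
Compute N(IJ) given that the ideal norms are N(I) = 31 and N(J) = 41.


N(IJ) = N(I) * N(J)
= 31 * 41
= 1271

1271


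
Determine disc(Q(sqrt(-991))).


For K = Q(sqrt(d)) with d squarefree: disc(K) = d if d = 1 mod 4, and disc(K) = 4d if d = 2 or 3 mod 4.
Here d = -991, and d mod 4 = 1.
d = 1 mod 4 (O_K = Z[(1+sqrt(d))/2]), so disc(K) = d = -991

-991


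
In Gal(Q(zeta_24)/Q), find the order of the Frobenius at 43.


The Frobenius at p in Gal(Q(zeta_n)/Q) = (Z/nZ)* is the class of p, so its order is ord_24(43), the smallest k >= 1 with 43^k = 1 mod 24.
n = 24 = 2^3 * 3, phi(24) = 8; the order divides phi(n).
Divisors of 8: 1, 2, 4, 8
Repeated squaring mod 24: 43^1 = 19, 43^2 = 1, 43^4 = 1, 43^8 = 1
Test divisors in increasing order:
  k=1: 43^1 = 19 mod 24
  k=2: 43^2 = 1 mod 24  <- first divisor giving 1
Order = 2

2


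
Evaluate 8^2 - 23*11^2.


x^2 - d*y^2
= 8^2 - 23*11^2
= 64 - 2783
= -2719

-2719


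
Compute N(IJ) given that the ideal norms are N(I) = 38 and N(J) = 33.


N(IJ) = N(I) * N(J)
= 38 * 33
= 1254

1254


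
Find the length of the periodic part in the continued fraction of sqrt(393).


Run the CF algorithm for sqrt(393).
a_0 = floor(sqrt(393)) = 19; set m_0=0, q_0=1.
Recurrence: m' = q*a - m,  q' = (d - m'^2)/q,  a' = floor((a_0 + m')/q').
  step 1: m=19, q=32, a=1
  step 2: m=13, q=7, a=4
  step 3: m=15, q=24, a=1
  step 4: m=9, q=13, a=2
  step 5: m=17, q=8, a=4
  step 6: m=15, q=21, a=1
  step 7: m=6, q=17, a=1
  step 8: m=11, q=16, a=1
  step 9: m=5, q=23, a=1
  step 10: m=18, q=3, a=12
  step 11: m=18, q=23, a=1
  step 12: m=5, q=16, a=1
  step 13: m=11, q=17, a=1
  step 14: m=6, q=21, a=1
  step 15: m=15, q=8, a=4
  step 16: m=17, q=13, a=2
  step 17: m=9, q=24, a=1
  step 18: m=15, q=7, a=4
  step 19: m=13, q=32, a=1
  step 20: m=19, q=1, a=38
a_20 = 2*a_0 = 38, so the period closes here.
sqrt(393) = [19; 1, 4, 1, 2, 4, 1, 1, 1, 1, 12, 1, 1, 1, 1, 4, 2, 1, 4, 1, 38]
Period length = 20

20


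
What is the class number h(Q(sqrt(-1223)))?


K = Q(sqrt(-1223)). d mod 4 = 1, so D = disc(K) = d = -1223
h(K) equals the number of primitive reduced positive-definite forms (a, b, c) = a*x^2 + b*x*y + c*y^2 with b^2 - 4ac = D,
where reduced means |b| <= a <= c, with b >= 0 whenever |b| = a or a = c, and primitive means gcd(a, b, c) = 1.
Reduced forces 3a^2 <= |D| = 1223, so 1 <= a <= 20; b must have the parity of D, and c = (b^2 - D)/(4a) must be an integer >= a.
Enumerate a = 1..20, b in [-a, a]:
  a=1: (1, 1, 306)  [1]
  a=2: (2, -1, 153), (2, 1, 153)  [2]
  a=3: (3, -1, 102), (3, 1, 102)  [2]
  a=4: (4, -3, 77), (4, 3, 77)  [2]
  a=5: none
  a=6: (6, -5, 52), (6, -1, 51), (6, 1, 51), (6, 5, 52)  [4]
  a=7: (7, -3, 44), (7, 3, 44)  [2]
  a=8: (8, -5, 39), (8, 5, 39)  [2]
  a=9: (9, -1, 34), (9, 1, 34)  [2]
  a=10: none
  a=11: (11, -3, 28), (11, 3, 28)  [2]
  a=12: (12, -11, 28), (12, -5, 26), (12, 5, 26), (12, 11, 28)  [4]
  a=13: (13, -5, 24), (13, 5, 24)  [2]
  a=14: (14, -11, 24), (14, -3, 22), (14, 3, 22), (14, 11, 24)  [4]
  a=15: none
  a=16: (16, -11, 21), (16, 11, 21)  [2]
  a=17: (17, -1, 18), (17, 1, 18)  [2]
  a=18: (18, -17, 21), (18, 17, 21)  [2]
  a=19..20: none
Total reduced forms: 1 + 2 + 2 + 2 + 4 + 2 + 2 + 2 + 2 + 4 + 2 + 4 + 2 + 2 + 2 = 35
h = 35

35


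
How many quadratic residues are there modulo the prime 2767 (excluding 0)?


For prime p, the number of non-zero quadratic residues is (p-1)/2.
= (2767-1)/2
= 1383

1383


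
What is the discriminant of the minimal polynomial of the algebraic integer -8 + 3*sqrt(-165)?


The element -8 + 3*sqrt(-165) has minimal polynomial:
x^2 + 16*x + 1549
Discriminant = (16)^2 - 4*(1549)
= 256 - 6196
= -5940

-5940


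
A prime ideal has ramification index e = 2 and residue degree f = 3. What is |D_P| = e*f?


|D_P| = e * f
= 2 * 3
= 6

6


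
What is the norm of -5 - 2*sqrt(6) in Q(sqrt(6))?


N(a + b*sqrt(d)) = a^2 - d*b^2
= (-5)^2 - (6)*(-2)^2
= 25 - 24
= 1

1


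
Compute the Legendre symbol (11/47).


p = 47 is prime, so compute (11/47) with the reciprocity algorithm (Jacobi-symbol steps: pull out 2s via (2/n), flip via reciprocity, reduce):
  reciprocity: (11/47) -> -(47/11)
  reduce: (3/11)
  reciprocity: (3/11) -> -(11/3)
  reduce: (2/3)
  pull out 2: (2/3) = -1  (since 3 mod 8 = 3)
  (1/3) = 1
Product of signs = -1
(11/47) = -1

-1


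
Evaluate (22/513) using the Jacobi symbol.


Compute (22/513) via quadratic reciprocity:
  pull out 2: (2/513) = +1  (since 513 mod 8 = 1)
  reciprocity: (11/513) -> +(513/11)
  reduce: (7/11)
  reciprocity: (7/11) -> -(11/7)
  reduce: (4/7)
  pull out 2: (2/7) = +1  (since 7 mod 8 = 7)
  pull out 2: (2/7) = +1  (since 7 mod 8 = 7)
  (1/7) = 1
Product of signs = -1

-1


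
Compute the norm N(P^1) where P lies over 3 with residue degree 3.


N(P^a) = p^(a*f)
= 3^(1*3)
= 3^3
= 27

27


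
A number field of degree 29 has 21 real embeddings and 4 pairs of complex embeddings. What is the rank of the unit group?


By Dirichlet's unit theorem:
rank = r1 + r2 - 1
= 21 + 4 - 1
= 24

24


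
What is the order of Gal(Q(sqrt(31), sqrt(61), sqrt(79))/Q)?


The 3 square roots of distinct primes are multiplicatively independent over Q,
so [K:Q] = 2^3 and Gal(K/Q) is isomorphic to (Z/2Z)^3.
|Gal| = 2^3 = 8

8


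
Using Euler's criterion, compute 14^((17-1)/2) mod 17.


p = 17 is prime and the exponent is (p-1)/2 = 8, so by Euler's criterion 14^8 = (14/17) = +1 or -1 mod 17.
Compute by square-and-multiply:
  8 = 8 (binary 1000)
  Repeated squaring mod 17: 14^1 = 14, 14^2 = 9, 14^4 = 13, 14^8 = 16
  14^8 = 16 mod 17
Result 16 = p - 1 = -1 mod 17: 14 is a quadratic non-residue mod 17. As a residue in [0, p-1] the value is 16.
14^8 mod 17 = 16

16


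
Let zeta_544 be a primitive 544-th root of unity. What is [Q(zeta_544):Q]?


The degree equals Euler's totient phi(544).
544 = 2^5 * 17
phi(544) = 256

256


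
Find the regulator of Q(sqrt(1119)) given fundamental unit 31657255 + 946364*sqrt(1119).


epsilon = 31657255 + 946364*sqrt(1119)
= 6.3315e+07
R = ln(6.3315e+07)
= 17.9636

17.9636


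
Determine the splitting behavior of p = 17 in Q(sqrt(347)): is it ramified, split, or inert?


K = Q(sqrt(347)). Since d mod 4 = 3, disc(K) = 1388.
Check p | disc: 1388 mod 17 = 11.
p does not divide disc. Compute Legendre symbol (d/p):
7^((17-1)/2) mod 17 = -1
(d/p) = -1, so p is inert: (p) stays prime with e=1, f=2, g=1.
Therefore p is inert.

inert


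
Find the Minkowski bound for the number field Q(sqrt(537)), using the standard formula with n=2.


d = 537, d mod 4 = 1, so disc(K) = d = 537; |disc(K)| = 537
Real quadratic field, so n = 2, s = r2 = 0, r1 = 2
M = (n!/n^n) * (4/pi)^s * sqrt(|disc(K)|) = (2!/2^2) * (4/pi)^0 * sqrt(537)
= 0.5 * 1.000000 * 23.173260
= 11.5866

11.5866


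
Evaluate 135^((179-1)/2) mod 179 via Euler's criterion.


p = 179 is prime and the exponent is (p-1)/2 = 89, so by Euler's criterion 135^89 = (135/179) = +1 or -1 mod 179.
Compute by square-and-multiply:
  89 = 64 + 16 + 8 + 1 (binary 1011001)
  Repeated squaring mod 179: 135^1 = 135, 135^2 = 146, 135^4 = 15, 135^8 = 46, 135^16 = 147, 135^32 = 129, 135^64 = 173
  135^89 = 135^64 * 135^16 * 135^8 * 135^1 = 173 * 147 * 46 * 135 mod 179
    173 * 147 = 25431 = 13 mod 179
    13 * 46 = 598 = 61 mod 179
    61 * 135 = 8235 = 1 mod 179
  135^89 = 1 mod 179
Result 1: 135 is a quadratic residue mod 179.
135^89 mod 179 = 1

1


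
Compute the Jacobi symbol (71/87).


Compute (71/87) via quadratic reciprocity:
  reciprocity: (71/87) -> -(87/71)
  reduce: (16/71)
  pull out 2: (2/71) = +1  (since 71 mod 8 = 7)
  pull out 2: (2/71) = +1  (since 71 mod 8 = 7)
  pull out 2: (2/71) = +1  (since 71 mod 8 = 7)
  pull out 2: (2/71) = +1  (since 71 mod 8 = 7)
  (1/71) = 1
Product of signs = -1

-1


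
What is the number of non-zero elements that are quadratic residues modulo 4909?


For prime p, the number of non-zero quadratic residues is (p-1)/2.
= (4909-1)/2
= 2454

2454


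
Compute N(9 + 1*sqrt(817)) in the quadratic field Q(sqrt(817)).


N(a + b*sqrt(d)) = a^2 - d*b^2
= (9)^2 - (817)*(1)^2
= 81 - 817
= -736

-736


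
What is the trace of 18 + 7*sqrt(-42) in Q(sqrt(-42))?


Tr(a + b*sqrt(d)) = (a + b*sqrt(d)) + (a - b*sqrt(d)) = 2a
= 2 * (18)
= 36

36


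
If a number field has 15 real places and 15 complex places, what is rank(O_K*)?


By Dirichlet's unit theorem:
rank = r1 + r2 - 1
= 15 + 15 - 1
= 29

29


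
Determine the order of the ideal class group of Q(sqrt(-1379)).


K = Q(sqrt(-1379)). d mod 4 = 1, so D = disc(K) = d = -1379
h(K) equals the number of primitive reduced positive-definite forms (a, b, c) = a*x^2 + b*x*y + c*y^2 with b^2 - 4ac = D,
where reduced means |b| <= a <= c, with b >= 0 whenever |b| = a or a = c, and primitive means gcd(a, b, c) = 1.
Reduced forces 3a^2 <= |D| = 1379, so 1 <= a <= 21; b must have the parity of D, and c = (b^2 - D)/(4a) must be an integer >= a.
Enumerate a = 1..21, b in [-a, a]:
  a=1: (1, 1, 345)  [1]
  a=2: none
  a=3: (3, -1, 115), (3, 1, 115)  [2]
  a=4: none
  a=5: (5, -1, 69), (5, 1, 69)  [2]
  a=6: none
  a=7: (7, 7, 51)  [1]
  a=8: none
  a=9: (9, -5, 39), (9, 5, 39)  [2]
  a=10..12: none
  a=13: (13, -5, 27), (13, 5, 27)  [2]
  a=14: none
  a=15: (15, -11, 25), (15, -1, 23), (15, 1, 23), (15, 11, 25)  [4]
  a=16: none
  a=17: (17, -7, 21), (17, 7, 21)  [2]
  a=18..21: none
Total reduced forms: 1 + 2 + 2 + 1 + 2 + 2 + 4 + 2 = 16
h = 16

16


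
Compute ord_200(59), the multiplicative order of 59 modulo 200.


We want ord_200(59), the smallest k >= 1 with 59^k = 1 mod 200.
n = 200 = 2^3 * 5^2, phi(200) = 80; the order divides phi(n).
Divisors of 80: 1, 2, 4, 5, 8, 10, 16, 20, 40, 80
Repeated squaring mod 200: 59^1 = 59, 59^2 = 81, 59^4 = 161, 59^8 = 121, 59^16 = 41, 59^32 = 81, 59^64 = 161
Test divisors in increasing order:
  k=1: 59^1 = 59 mod 200
  k=2: 59^2 = 81 mod 200
  k=4: 59^4 = 161 mod 200
  k=5: 59^5 = 161 * 59 = 99 mod 200
  k=8: 59^8 = 121 mod 200
  k=10: 59^10 = 121 * 81 = 1 mod 200  <- first divisor giving 1
Order = 10

10


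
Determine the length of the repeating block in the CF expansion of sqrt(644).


Run the CF algorithm for sqrt(644).
a_0 = floor(sqrt(644)) = 25; set m_0=0, q_0=1.
Recurrence: m' = q*a - m,  q' = (d - m'^2)/q,  a' = floor((a_0 + m')/q').
  step 1: m=25, q=19, a=2
  step 2: m=13, q=25, a=1
  step 3: m=12, q=20, a=1
  step 4: m=8, q=29, a=1
  step 5: m=21, q=7, a=6
  step 6: m=21, q=29, a=1
  step 7: m=8, q=20, a=1
  step 8: m=12, q=25, a=1
  step 9: m=13, q=19, a=2
  step 10: m=25, q=1, a=50
a_10 = 2*a_0 = 50, so the period closes here.
sqrt(644) = [25; 2, 1, 1, 1, 6, 1, 1, 1, 2, 50]
Period length = 10

10


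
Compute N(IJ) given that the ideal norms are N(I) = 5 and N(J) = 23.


N(IJ) = N(I) * N(J)
= 5 * 23
= 115

115


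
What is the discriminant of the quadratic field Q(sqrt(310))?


For K = Q(sqrt(d)) with d squarefree: disc(K) = d if d = 1 mod 4, and disc(K) = 4d if d = 2 or 3 mod 4.
Here d = 310, and d mod 4 = 2.
d = 2 mod 4, not 1 (O_K = Z[sqrt(d)]), so disc(K) = 4d = 4 * (310) = 1240

1240


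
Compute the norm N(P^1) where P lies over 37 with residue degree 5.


N(P^a) = p^(a*f)
= 37^(1*5)
= 37^5
= 69343957

69343957


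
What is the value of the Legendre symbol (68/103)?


p = 103 is prime, so compute (68/103) with the reciprocity algorithm (Jacobi-symbol steps: pull out 2s via (2/n), flip via reciprocity, reduce):
  pull out 2: (2/103) = +1  (since 103 mod 8 = 7)
  pull out 2: (2/103) = +1  (since 103 mod 8 = 7)
  reciprocity: (17/103) -> +(103/17)
  reduce: (1/17)
  (1/17) = 1
Product of signs = 1
(68/103) = 1

1


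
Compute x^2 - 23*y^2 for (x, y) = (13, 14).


x^2 - d*y^2
= 13^2 - 23*14^2
= 169 - 4508
= -4339

-4339


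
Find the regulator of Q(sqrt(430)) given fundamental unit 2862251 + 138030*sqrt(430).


epsilon = 2862251 + 138030*sqrt(430)
= 5.7245e+06
R = ln(5.7245e+06)
= 15.5603

15.5603


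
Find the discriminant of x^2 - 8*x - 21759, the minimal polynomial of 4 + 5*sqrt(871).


The element 4 + 5*sqrt(871) has minimal polynomial:
x^2 - 8*x - 21759
Discriminant = (-8)^2 - 4*(-21759)
= 64 + 87036
= 87100

87100


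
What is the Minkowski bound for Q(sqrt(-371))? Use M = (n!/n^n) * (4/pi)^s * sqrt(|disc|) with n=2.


d = -371, d mod 4 = 1, so disc(K) = d = -371; |disc(K)| = 371
Imaginary quadratic field, so n = 2, s = r2 = 1, r1 = 0
M = (n!/n^n) * (4/pi)^s * sqrt(|disc(K)|) = (2!/2^2) * (4/pi)^1 * sqrt(371)
= 0.5 * 1.273240 * 19.261360
= 12.2622

12.2622


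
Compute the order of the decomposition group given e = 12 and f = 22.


|D_P| = e * f
= 12 * 22
= 264

264


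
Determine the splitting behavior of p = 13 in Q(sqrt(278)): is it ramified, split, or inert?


K = Q(sqrt(278)). Since d mod 4 = 2, disc(K) = 1112.
Check p | disc: 1112 mod 13 = 7.
p does not divide disc. Compute Legendre symbol (d/p):
5^((13-1)/2) mod 13 = -1
(d/p) = -1, so p is inert: (p) stays prime with e=1, f=2, g=1.
Therefore p is inert.

inert


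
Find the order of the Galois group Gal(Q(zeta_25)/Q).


|Gal(Q(zeta_25)/Q)| = phi(25)
= 20

20


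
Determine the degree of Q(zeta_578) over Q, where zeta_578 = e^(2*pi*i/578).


The degree equals Euler's totient phi(578).
578 = 2 * 17^2
phi(578) = 272

272


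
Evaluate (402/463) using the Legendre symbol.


p = 463 is prime, so compute (402/463) with the reciprocity algorithm (Jacobi-symbol steps: pull out 2s via (2/n), flip via reciprocity, reduce):
  pull out 2: (2/463) = +1  (since 463 mod 8 = 7)
  reciprocity: (201/463) -> +(463/201)
  reduce: (61/201)
  reciprocity: (61/201) -> +(201/61)
  reduce: (18/61)
  pull out 2: (2/61) = -1  (since 61 mod 8 = 5)
  reciprocity: (9/61) -> +(61/9)
  reduce: (7/9)
  reciprocity: (7/9) -> +(9/7)
  reduce: (2/7)
  pull out 2: (2/7) = +1  (since 7 mod 8 = 7)
  (1/7) = 1
Product of signs = -1
(402/463) = -1

-1


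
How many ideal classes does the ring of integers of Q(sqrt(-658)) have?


K = Q(sqrt(-658)). d mod 4 = 2, so D = disc(K) = 4d = -2632
h(K) equals the number of primitive reduced positive-definite forms (a, b, c) = a*x^2 + b*x*y + c*y^2 with b^2 - 4ac = D,
where reduced means |b| <= a <= c, with b >= 0 whenever |b| = a or a = c, and primitive means gcd(a, b, c) = 1.
Reduced forces 3a^2 <= |D| = 2632, so 1 <= a <= 29; b must have the parity of D, and c = (b^2 - D)/(4a) must be an integer >= a.
Enumerate a = 1..29, b in [-a, a]:
  a=1: (1, 0, 658)  [1]
  a=2: (2, 0, 329)  [1]
  a=3..6: none
  a=7: (7, 0, 94)  [1]
  a=8..13: none
  a=14: (14, 0, 47)  [1]
  a=15..18: none
  a=19: (19, -16, 38), (19, 16, 38)  [2]
  a=20..22: none
  a=23: (23, -6, 29), (23, 6, 29)  [2]
  a=24..29: none
Total reduced forms: 1 + 1 + 1 + 1 + 2 + 2 = 8
h = 8

8


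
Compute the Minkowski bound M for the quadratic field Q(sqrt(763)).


d = 763, d mod 4 = 3, so disc(K) = 4d = 3052; |disc(K)| = 3052
Real quadratic field, so n = 2, s = r2 = 0, r1 = 2
M = (n!/n^n) * (4/pi)^s * sqrt(|disc(K)|) = (2!/2^2) * (4/pi)^0 * sqrt(3052)
= 0.5 * 1.000000 * 55.244909
= 27.6225

27.6225


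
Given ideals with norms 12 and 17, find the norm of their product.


N(IJ) = N(I) * N(J)
= 12 * 17
= 204

204


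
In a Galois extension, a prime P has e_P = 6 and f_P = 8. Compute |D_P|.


|D_P| = e * f
= 6 * 8
= 48

48


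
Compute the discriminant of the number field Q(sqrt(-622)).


For K = Q(sqrt(d)) with d squarefree: disc(K) = d if d = 1 mod 4, and disc(K) = 4d if d = 2 or 3 mod 4.
Here d = -622, and d mod 4 = 2.
d = 2 mod 4, not 1 (O_K = Z[sqrt(d)]), so disc(K) = 4d = 4 * (-622) = -2488

-2488


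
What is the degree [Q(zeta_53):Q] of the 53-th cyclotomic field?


The degree equals Euler's totient phi(53).
53 = 53
phi(53) = 52

52


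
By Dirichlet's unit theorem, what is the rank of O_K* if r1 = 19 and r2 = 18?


By Dirichlet's unit theorem:
rank = r1 + r2 - 1
= 19 + 18 - 1
= 36

36


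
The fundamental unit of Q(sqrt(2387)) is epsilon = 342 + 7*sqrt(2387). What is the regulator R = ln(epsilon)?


epsilon = 342 + 7*sqrt(2387)
= 683.9985
R = ln(683.9985)
= 6.5280

6.5280


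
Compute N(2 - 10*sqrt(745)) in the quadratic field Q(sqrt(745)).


N(a + b*sqrt(d)) = a^2 - d*b^2
= (2)^2 - (745)*(-10)^2
= 4 - 74500
= -74496

-74496


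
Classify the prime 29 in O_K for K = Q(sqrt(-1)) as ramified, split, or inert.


K = Q(sqrt(-1)). Since d mod 4 = 3, disc(K) = -4.
Check p | disc: -4 mod 29 = 25.
p does not divide disc. Compute Legendre symbol (d/p):
28^((29-1)/2) mod 29 = 1
(d/p) = 1, so p splits: (p) = P*P' with e=1, f=1, g=2.
Therefore p is split.

split


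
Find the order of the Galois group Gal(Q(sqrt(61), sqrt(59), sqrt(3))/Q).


The 3 square roots of distinct primes are multiplicatively independent over Q,
so [K:Q] = 2^3 and Gal(K/Q) is isomorphic to (Z/2Z)^3.
|Gal| = 2^3 = 8

8


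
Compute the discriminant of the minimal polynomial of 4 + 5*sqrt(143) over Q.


The element 4 + 5*sqrt(143) has minimal polynomial:
x^2 - 8*x - 3559
Discriminant = (-8)^2 - 4*(-3559)
= 64 + 14236
= 14300

14300


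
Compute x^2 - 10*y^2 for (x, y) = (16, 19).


x^2 - d*y^2
= 16^2 - 10*19^2
= 256 - 3610
= -3354

-3354


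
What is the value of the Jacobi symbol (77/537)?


Compute (77/537) via quadratic reciprocity:
  reciprocity: (77/537) -> +(537/77)
  reduce: (75/77)
  reciprocity: (75/77) -> +(77/75)
  reduce: (2/75)
  pull out 2: (2/75) = -1  (since 75 mod 8 = 3)
  (1/75) = 1
Product of signs = -1

-1


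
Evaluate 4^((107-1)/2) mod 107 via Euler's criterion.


p = 107 is prime and the exponent is (p-1)/2 = 53, so by Euler's criterion 4^53 = (4/107) = +1 or -1 mod 107.
Compute by square-and-multiply:
  53 = 32 + 16 + 4 + 1 (binary 110101)
  Repeated squaring mod 107: 4^1 = 4, 4^2 = 16, 4^4 = 42, 4^8 = 52, 4^16 = 29, 4^32 = 92
  4^53 = 4^32 * 4^16 * 4^4 * 4^1 = 92 * 29 * 42 * 4 mod 107
    92 * 29 = 2668 = 100 mod 107
    100 * 42 = 4200 = 27 mod 107
    27 * 4 = 108 = 1 mod 107
  4^53 = 1 mod 107
Result 1: 4 is a quadratic residue mod 107.
4^53 mod 107 = 1

1


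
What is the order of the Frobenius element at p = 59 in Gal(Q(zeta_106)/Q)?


The Frobenius at p in Gal(Q(zeta_n)/Q) = (Z/nZ)* is the class of p, so its order is ord_106(59), the smallest k >= 1 with 59^k = 1 mod 106.
n = 106 = 2 * 53, phi(106) = 52; the order divides phi(n).
Divisors of 52: 1, 2, 4, 13, 26, 52
Repeated squaring mod 106: 59^1 = 59, 59^2 = 89, 59^4 = 77, 59^8 = 99, 59^16 = 49, 59^32 = 69
Test divisors in increasing order:
  k=1: 59^1 = 59 mod 106
  k=2: 59^2 = 89 mod 106
  k=4: 59^4 = 77 mod 106
  k=13: 59^13 = 99 * 77 * 59 = 105 mod 106
  k=26: 59^26 = 49 * 99 * 89 = 1 mod 106  <- first divisor giving 1
Order = 26

26


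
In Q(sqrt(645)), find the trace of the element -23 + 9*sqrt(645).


Tr(a + b*sqrt(d)) = (a + b*sqrt(d)) + (a - b*sqrt(d)) = 2a
= 2 * (-23)
= -46

-46


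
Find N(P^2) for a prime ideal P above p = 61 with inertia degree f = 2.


N(P^a) = p^(a*f)
= 61^(2*2)
= 61^4
= 13845841

13845841


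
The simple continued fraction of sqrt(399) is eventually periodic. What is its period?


Run the CF algorithm for sqrt(399).
a_0 = floor(sqrt(399)) = 19; set m_0=0, q_0=1.
Recurrence: m' = q*a - m,  q' = (d - m'^2)/q,  a' = floor((a_0 + m')/q').
  step 1: m=19, q=38, a=1
  step 2: m=19, q=1, a=38
a_2 = 2*a_0 = 38, so the period closes here.
sqrt(399) = [19; 1, 38]
Period length = 2

2


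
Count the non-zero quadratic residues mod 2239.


For prime p, the number of non-zero quadratic residues is (p-1)/2.
= (2239-1)/2
= 1119

1119


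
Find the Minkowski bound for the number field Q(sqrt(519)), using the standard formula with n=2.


d = 519, d mod 4 = 3, so disc(K) = 4d = 2076; |disc(K)| = 2076
Real quadratic field, so n = 2, s = r2 = 0, r1 = 2
M = (n!/n^n) * (4/pi)^s * sqrt(|disc(K)|) = (2!/2^2) * (4/pi)^0 * sqrt(2076)
= 0.5 * 1.000000 * 45.563143
= 22.7816

22.7816


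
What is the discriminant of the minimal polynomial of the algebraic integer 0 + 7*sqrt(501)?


The element 0 + 7*sqrt(501) has minimal polynomial:
x^2 + 0*x - 24549
Discriminant = (0)^2 - 4*(-24549)
= 0 + 98196
= 98196

98196


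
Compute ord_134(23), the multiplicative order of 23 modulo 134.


We want ord_134(23), the smallest k >= 1 with 23^k = 1 mod 134.
n = 134 = 2 * 67, phi(134) = 66; the order divides phi(n).
Divisors of 66: 1, 2, 3, 6, 11, 22, 33, 66
Repeated squaring mod 134: 23^1 = 23, 23^2 = 127, 23^4 = 49, 23^8 = 123, 23^16 = 121, 23^32 = 35, 23^64 = 19
Test divisors in increasing order:
  k=1: 23^1 = 23 mod 134
  k=2: 23^2 = 127 mod 134
  k=3: 23^3 = 127 * 23 = 107 mod 134
  k=6: 23^6 = 49 * 127 = 59 mod 134
  k=11: 23^11 = 123 * 127 * 23 = 29 mod 134
  k=22: 23^22 = 121 * 49 * 127 = 37 mod 134
  k=33: 23^33 = 35 * 23 = 1 mod 134  <- first divisor giving 1
Order = 33

33


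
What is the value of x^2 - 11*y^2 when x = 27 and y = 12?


x^2 - d*y^2
= 27^2 - 11*12^2
= 729 - 1584
= -855

-855


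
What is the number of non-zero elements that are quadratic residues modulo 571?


For prime p, the number of non-zero quadratic residues is (p-1)/2.
= (571-1)/2
= 285

285


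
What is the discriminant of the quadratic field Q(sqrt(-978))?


For K = Q(sqrt(d)) with d squarefree: disc(K) = d if d = 1 mod 4, and disc(K) = 4d if d = 2 or 3 mod 4.
Here d = -978, and d mod 4 = 2.
d = 2 mod 4, not 1 (O_K = Z[sqrt(d)]), so disc(K) = 4d = 4 * (-978) = -3912

-3912


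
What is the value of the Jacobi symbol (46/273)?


Compute (46/273) via quadratic reciprocity:
  pull out 2: (2/273) = +1  (since 273 mod 8 = 1)
  reciprocity: (23/273) -> +(273/23)
  reduce: (20/23)
  pull out 2: (2/23) = +1  (since 23 mod 8 = 7)
  pull out 2: (2/23) = +1  (since 23 mod 8 = 7)
  reciprocity: (5/23) -> +(23/5)
  reduce: (3/5)
  reciprocity: (3/5) -> +(5/3)
  reduce: (2/3)
  pull out 2: (2/3) = -1  (since 3 mod 8 = 3)
  (1/3) = 1
Product of signs = -1

-1


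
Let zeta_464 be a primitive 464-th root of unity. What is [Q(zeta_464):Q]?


The degree equals Euler's totient phi(464).
464 = 2^4 * 29
phi(464) = 224

224


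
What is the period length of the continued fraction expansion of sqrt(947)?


Run the CF algorithm for sqrt(947).
a_0 = floor(sqrt(947)) = 30; set m_0=0, q_0=1.
Recurrence: m' = q*a - m,  q' = (d - m'^2)/q,  a' = floor((a_0 + m')/q').
  step 1: m=30, q=47, a=1
  step 2: m=17, q=14, a=3
  step 3: m=25, q=23, a=2
  step 4: m=21, q=22, a=2
  step 5: m=23, q=19, a=2
  step 6: m=15, q=38, a=1
  step 7: m=23, q=11, a=4
  step 8: m=21, q=46, a=1
  step 9: m=25, q=7, a=7
  step 10: m=24, q=53, a=1
  step 11: m=29, q=2, a=29
  step 12: m=29, q=53, a=1
  step 13: m=24, q=7, a=7
  step 14: m=25, q=46, a=1
  step 15: m=21, q=11, a=4
  step 16: m=23, q=38, a=1
  step 17: m=15, q=19, a=2
  step 18: m=23, q=22, a=2
  step 19: m=21, q=23, a=2
  step 20: m=25, q=14, a=3
  step 21: m=17, q=47, a=1
  step 22: m=30, q=1, a=60
a_22 = 2*a_0 = 60, so the period closes here.
sqrt(947) = [30; 1, 3, 2, 2, 2, 1, 4, 1, 7, 1, 29, 1, 7, 1, 4, 1, 2, 2, 2, 3, 1, 60]
Period length = 22

22


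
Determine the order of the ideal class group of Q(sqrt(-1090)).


K = Q(sqrt(-1090)). d mod 4 = 2, so D = disc(K) = 4d = -4360
h(K) equals the number of primitive reduced positive-definite forms (a, b, c) = a*x^2 + b*x*y + c*y^2 with b^2 - 4ac = D,
where reduced means |b| <= a <= c, with b >= 0 whenever |b| = a or a = c, and primitive means gcd(a, b, c) = 1.
Reduced forces 3a^2 <= |D| = 4360, so 1 <= a <= 38; b must have the parity of D, and c = (b^2 - D)/(4a) must be an integer >= a.
Enumerate a = 1..38, b in [-a, a]:
  a=1: (1, 0, 1090)  [1]
  a=2: (2, 0, 545)  [1]
  a=3..4: none
  a=5: (5, 0, 218)  [1]
  a=6: none
  a=7: (7, -6, 157), (7, 6, 157)  [2]
  a=8..9: none
  a=10: (10, 0, 109)  [1]
  a=11..13: none
  a=14: (14, -8, 79), (14, 8, 79)  [2]
  a=15..16: none
  a=17: (17, -14, 67), (17, 14, 67)  [2]
  a=18..33: none
  a=34: (34, -20, 35), (34, 20, 35)  [2]
  a=35..38: none
Total reduced forms: 1 + 1 + 1 + 2 + 1 + 2 + 2 + 2 = 12
h = 12

12


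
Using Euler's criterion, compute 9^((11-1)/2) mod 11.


p = 11 is prime and the exponent is (p-1)/2 = 5, so by Euler's criterion 9^5 = (9/11) = +1 or -1 mod 11.
Compute by square-and-multiply:
  5 = 4 + 1 (binary 101)
  Repeated squaring mod 11: 9^1 = 9, 9^2 = 4, 9^4 = 5
  9^5 = 9^4 * 9^1 = 5 * 9 mod 11
    5 * 9 = 45 = 1 mod 11
  9^5 = 1 mod 11
Result 1: 9 is a quadratic residue mod 11.
9^5 mod 11 = 1

1


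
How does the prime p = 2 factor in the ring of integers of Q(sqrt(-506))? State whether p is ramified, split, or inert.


K = Q(sqrt(-506)). Since d mod 4 = 2, disc(K) = -2024.
Check p | disc: -2024 mod 2 = 0.
p divides disc, so p ramifies: (p) = P^2 with e=2, f=1, g=1.
Therefore p is ramified.

ramified


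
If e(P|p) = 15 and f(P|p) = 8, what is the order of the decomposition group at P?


|D_P| = e * f
= 15 * 8
= 120

120


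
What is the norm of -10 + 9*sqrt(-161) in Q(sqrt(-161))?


N(a + b*sqrt(d)) = a^2 - d*b^2
= (-10)^2 - (-161)*(9)^2
= 100 + 13041
= 13141

13141


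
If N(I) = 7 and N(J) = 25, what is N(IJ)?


N(IJ) = N(I) * N(J)
= 7 * 25
= 175

175


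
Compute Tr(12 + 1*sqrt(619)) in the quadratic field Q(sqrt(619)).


Tr(a + b*sqrt(d)) = (a + b*sqrt(d)) + (a - b*sqrt(d)) = 2a
= 2 * (12)
= 24

24


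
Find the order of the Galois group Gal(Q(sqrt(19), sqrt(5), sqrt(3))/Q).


The 3 square roots of distinct primes are multiplicatively independent over Q,
so [K:Q] = 2^3 and Gal(K/Q) is isomorphic to (Z/2Z)^3.
|Gal| = 2^3 = 8

8


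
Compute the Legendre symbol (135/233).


p = 233 is prime, so compute (135/233) with the reciprocity algorithm (Jacobi-symbol steps: pull out 2s via (2/n), flip via reciprocity, reduce):
  reciprocity: (135/233) -> +(233/135)
  reduce: (98/135)
  pull out 2: (2/135) = +1  (since 135 mod 8 = 7)
  reciprocity: (49/135) -> +(135/49)
  reduce: (37/49)
  reciprocity: (37/49) -> +(49/37)
  reduce: (12/37)
  pull out 2: (2/37) = -1  (since 37 mod 8 = 5)
  pull out 2: (2/37) = -1  (since 37 mod 8 = 5)
  reciprocity: (3/37) -> +(37/3)
  reduce: (1/3)
  (1/3) = 1
Product of signs = 1
(135/233) = 1

1


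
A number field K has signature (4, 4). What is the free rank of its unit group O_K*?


By Dirichlet's unit theorem:
rank = r1 + r2 - 1
= 4 + 4 - 1
= 7

7


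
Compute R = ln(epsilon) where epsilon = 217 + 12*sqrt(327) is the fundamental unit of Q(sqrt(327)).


epsilon = 217 + 12*sqrt(327)
= 433.9977
R = ln(433.9977)
= 6.0730

6.0730


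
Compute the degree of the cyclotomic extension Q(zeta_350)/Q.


The degree equals Euler's totient phi(350).
350 = 2 * 5^2 * 7
phi(350) = 120

120


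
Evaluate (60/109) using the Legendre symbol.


p = 109 is prime, so compute (60/109) with the reciprocity algorithm (Jacobi-symbol steps: pull out 2s via (2/n), flip via reciprocity, reduce):
  pull out 2: (2/109) = -1  (since 109 mod 8 = 5)
  pull out 2: (2/109) = -1  (since 109 mod 8 = 5)
  reciprocity: (15/109) -> +(109/15)
  reduce: (4/15)
  pull out 2: (2/15) = +1  (since 15 mod 8 = 7)
  pull out 2: (2/15) = +1  (since 15 mod 8 = 7)
  (1/15) = 1
Product of signs = 1
(60/109) = 1

1


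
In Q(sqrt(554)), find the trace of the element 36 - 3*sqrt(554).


Tr(a + b*sqrt(d)) = (a + b*sqrt(d)) + (a - b*sqrt(d)) = 2a
= 2 * (36)
= 72

72


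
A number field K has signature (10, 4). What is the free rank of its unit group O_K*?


By Dirichlet's unit theorem:
rank = r1 + r2 - 1
= 10 + 4 - 1
= 13

13


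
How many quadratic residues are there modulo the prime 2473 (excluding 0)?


For prime p, the number of non-zero quadratic residues is (p-1)/2.
= (2473-1)/2
= 1236

1236


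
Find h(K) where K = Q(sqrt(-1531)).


K = Q(sqrt(-1531)). d mod 4 = 1, so D = disc(K) = d = -1531
h(K) equals the number of primitive reduced positive-definite forms (a, b, c) = a*x^2 + b*x*y + c*y^2 with b^2 - 4ac = D,
where reduced means |b| <= a <= c, with b >= 0 whenever |b| = a or a = c, and primitive means gcd(a, b, c) = 1.
Reduced forces 3a^2 <= |D| = 1531, so 1 <= a <= 22; b must have the parity of D, and c = (b^2 - D)/(4a) must be an integer >= a.
Enumerate a = 1..22, b in [-a, a]:
  a=1: (1, 1, 383)  [1]
  a=2..4: none
  a=5: (5, -3, 77), (5, 3, 77)  [2]
  a=6: none
  a=7: (7, -3, 55), (7, 3, 55)  [2]
  a=8..10: none
  a=11: (11, -3, 35), (11, 3, 35)  [2]
  a=12: none
  a=13: (13, -9, 31), (13, 9, 31)  [2]
  a=14..16: none
  a=17: (17, -13, 25), (17, 13, 25)  [2]
  a=18..22: none
Total reduced forms: 1 + 2 + 2 + 2 + 2 + 2 = 11
h = 11

11


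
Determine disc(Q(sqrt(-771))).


For K = Q(sqrt(d)) with d squarefree: disc(K) = d if d = 1 mod 4, and disc(K) = 4d if d = 2 or 3 mod 4.
Here d = -771, and d mod 4 = 1.
d = 1 mod 4 (O_K = Z[(1+sqrt(d))/2]), so disc(K) = d = -771

-771


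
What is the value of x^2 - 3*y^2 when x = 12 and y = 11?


x^2 - d*y^2
= 12^2 - 3*11^2
= 144 - 363
= -219

-219


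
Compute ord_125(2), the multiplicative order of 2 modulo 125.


We want ord_125(2), the smallest k >= 1 with 2^k = 1 mod 125.
n = 125 = 5^3, phi(125) = 100; the order divides phi(n).
Divisors of 100: 1, 2, 4, 5, 10, 20, 25, 50, 100
Repeated squaring mod 125: 2^1 = 2, 2^2 = 4, 2^4 = 16, 2^8 = 6, 2^16 = 36, 2^32 = 46, 2^64 = 116
Test divisors in increasing order:
  k=1: 2^1 = 2 mod 125
  k=2: 2^2 = 4 mod 125
  k=4: 2^4 = 16 mod 125
  k=5: 2^5 = 16 * 2 = 32 mod 125
  k=10: 2^10 = 6 * 4 = 24 mod 125
  k=20: 2^20 = 36 * 16 = 76 mod 125
  k=25: 2^25 = 36 * 6 * 2 = 57 mod 125
  k=50: 2^50 = 46 * 36 * 4 = 124 mod 125
  k=100: 2^100 = 116 * 46 * 16 = 1 mod 125  <- first divisor giving 1
Order = 100

100


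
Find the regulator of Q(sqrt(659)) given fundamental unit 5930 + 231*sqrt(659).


epsilon = 5930 + 231*sqrt(659)
= 11859.9999
R = ln(11859.9999)
= 9.3809

9.3809


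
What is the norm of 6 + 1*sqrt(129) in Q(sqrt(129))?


N(a + b*sqrt(d)) = a^2 - d*b^2
= (6)^2 - (129)*(1)^2
= 36 - 129
= -93

-93


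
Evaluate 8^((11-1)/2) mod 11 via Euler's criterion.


p = 11 is prime and the exponent is (p-1)/2 = 5, so by Euler's criterion 8^5 = (8/11) = +1 or -1 mod 11.
Compute by square-and-multiply:
  5 = 4 + 1 (binary 101)
  Repeated squaring mod 11: 8^1 = 8, 8^2 = 9, 8^4 = 4
  8^5 = 8^4 * 8^1 = 4 * 8 mod 11
    4 * 8 = 32 = 10 mod 11
  8^5 = 10 mod 11
Result 10 = p - 1 = -1 mod 11: 8 is a quadratic non-residue mod 11. As a residue in [0, p-1] the value is 10.
8^5 mod 11 = 10

10


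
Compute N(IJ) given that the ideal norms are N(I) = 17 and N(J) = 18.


N(IJ) = N(I) * N(J)
= 17 * 18
= 306

306


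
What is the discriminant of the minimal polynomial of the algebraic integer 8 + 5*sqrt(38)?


The element 8 + 5*sqrt(38) has minimal polynomial:
x^2 - 16*x - 886
Discriminant = (-16)^2 - 4*(-886)
= 256 + 3544
= 3800

3800


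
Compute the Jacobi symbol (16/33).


Compute (16/33) via quadratic reciprocity:
  pull out 2: (2/33) = +1  (since 33 mod 8 = 1)
  pull out 2: (2/33) = +1  (since 33 mod 8 = 1)
  pull out 2: (2/33) = +1  (since 33 mod 8 = 1)
  pull out 2: (2/33) = +1  (since 33 mod 8 = 1)
  (1/33) = 1
Product of signs = 1

1


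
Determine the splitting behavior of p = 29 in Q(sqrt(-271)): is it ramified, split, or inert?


K = Q(sqrt(-271)). Since d mod 4 = 1, disc(K) = -271.
Check p | disc: -271 mod 29 = 19.
p does not divide disc. Compute Legendre symbol (d/p):
19^((29-1)/2) mod 29 = -1
(d/p) = -1, so p is inert: (p) stays prime with e=1, f=2, g=1.
Therefore p is inert.

inert


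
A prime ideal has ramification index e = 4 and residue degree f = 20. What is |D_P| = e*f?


|D_P| = e * f
= 4 * 20
= 80

80


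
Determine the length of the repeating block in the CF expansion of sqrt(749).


Run the CF algorithm for sqrt(749).
a_0 = floor(sqrt(749)) = 27; set m_0=0, q_0=1.
Recurrence: m' = q*a - m,  q' = (d - m'^2)/q,  a' = floor((a_0 + m')/q').
  step 1: m=27, q=20, a=2
  step 2: m=13, q=29, a=1
  step 3: m=16, q=17, a=2
  step 4: m=18, q=25, a=1
  step 5: m=7, q=28, a=1
  step 6: m=21, q=11, a=4
  step 7: m=23, q=20, a=2
  step 8: m=17, q=23, a=1
  step 9: m=6, q=31, a=1
  step 10: m=25, q=4, a=13
  step 11: m=27, q=5, a=10
  step 12: m=23, q=44, a=1
  step 13: m=21, q=7, a=6
  step 14: m=21, q=44, a=1
  step 15: m=23, q=5, a=10
  step 16: m=27, q=4, a=13
  step 17: m=25, q=31, a=1
  step 18: m=6, q=23, a=1
  step 19: m=17, q=20, a=2
  step 20: m=23, q=11, a=4
  step 21: m=21, q=28, a=1
  step 22: m=7, q=25, a=1
  step 23: m=18, q=17, a=2
  step 24: m=16, q=29, a=1
  step 25: m=13, q=20, a=2
  step 26: m=27, q=1, a=54
a_26 = 2*a_0 = 54, so the period closes here.
sqrt(749) = [27; 2, 1, 2, 1, 1, 4, 2, 1, 1, 13, 10, 1, 6, 1, 10, 13, 1, 1, 2, 4, 1, 1, 2, 1, 2, 54]
Period length = 26

26


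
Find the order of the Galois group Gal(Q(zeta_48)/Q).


|Gal(Q(zeta_48)/Q)| = phi(48)
= 16

16


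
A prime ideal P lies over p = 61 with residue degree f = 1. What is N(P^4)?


N(P^a) = p^(a*f)
= 61^(4*1)
= 61^4
= 13845841

13845841


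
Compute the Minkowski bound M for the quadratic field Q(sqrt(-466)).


d = -466, d mod 4 = 2, so disc(K) = 4d = -1864; |disc(K)| = 1864
Imaginary quadratic field, so n = 2, s = r2 = 1, r1 = 0
M = (n!/n^n) * (4/pi)^s * sqrt(|disc(K)|) = (2!/2^2) * (4/pi)^1 * sqrt(1864)
= 0.5 * 1.273240 * 43.174066
= 27.4855

27.4855


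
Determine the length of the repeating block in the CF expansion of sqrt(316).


Run the CF algorithm for sqrt(316).
a_0 = floor(sqrt(316)) = 17; set m_0=0, q_0=1.
Recurrence: m' = q*a - m,  q' = (d - m'^2)/q,  a' = floor((a_0 + m')/q').
  step 1: m=17, q=27, a=1
  step 2: m=10, q=8, a=3
  step 3: m=14, q=15, a=2
  step 4: m=16, q=4, a=8
  step 5: m=16, q=15, a=2
  step 6: m=14, q=8, a=3
  step 7: m=10, q=27, a=1
  step 8: m=17, q=1, a=34
a_8 = 2*a_0 = 34, so the period closes here.
sqrt(316) = [17; 1, 3, 2, 8, 2, 3, 1, 34]
Period length = 8

8


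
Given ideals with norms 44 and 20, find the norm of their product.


N(IJ) = N(I) * N(J)
= 44 * 20
= 880

880


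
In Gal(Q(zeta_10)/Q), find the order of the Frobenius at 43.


The Frobenius at p in Gal(Q(zeta_n)/Q) = (Z/nZ)* is the class of p, so its order is ord_10(43), the smallest k >= 1 with 43^k = 1 mod 10.
n = 10 = 2 * 5, phi(10) = 4; the order divides phi(n).
Divisors of 4: 1, 2, 4
Repeated squaring mod 10: 43^1 = 3, 43^2 = 9, 43^4 = 1
Test divisors in increasing order:
  k=1: 43^1 = 3 mod 10
  k=2: 43^2 = 9 mod 10
  k=4: 43^4 = 1 mod 10  <- first divisor giving 1
Order = 4

4


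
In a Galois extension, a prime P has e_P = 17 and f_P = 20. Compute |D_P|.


|D_P| = e * f
= 17 * 20
= 340

340


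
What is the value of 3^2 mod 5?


p = 5 is prime and the exponent is (p-1)/2 = 2, so by Euler's criterion 3^2 = (3/5) = +1 or -1 mod 5.
Compute by square-and-multiply:
  2 = 2 (binary 10)
  Repeated squaring mod 5: 3^1 = 3, 3^2 = 4
  3^2 = 4 mod 5
Result 4 = p - 1 = -1 mod 5: 3 is a quadratic non-residue mod 5. As a residue in [0, p-1] the value is 4.
3^2 mod 5 = 4

4


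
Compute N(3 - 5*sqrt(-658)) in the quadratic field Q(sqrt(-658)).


N(a + b*sqrt(d)) = a^2 - d*b^2
= (3)^2 - (-658)*(-5)^2
= 9 + 16450
= 16459

16459


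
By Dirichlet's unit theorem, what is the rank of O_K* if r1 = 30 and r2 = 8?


By Dirichlet's unit theorem:
rank = r1 + r2 - 1
= 30 + 8 - 1
= 37

37


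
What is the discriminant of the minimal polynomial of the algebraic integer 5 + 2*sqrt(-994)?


The element 5 + 2*sqrt(-994) has minimal polynomial:
x^2 - 10*x + 4001
Discriminant = (-10)^2 - 4*(4001)
= 100 - 16004
= -15904

-15904


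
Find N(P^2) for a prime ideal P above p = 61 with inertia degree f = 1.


N(P^a) = p^(a*f)
= 61^(2*1)
= 61^2
= 3721

3721


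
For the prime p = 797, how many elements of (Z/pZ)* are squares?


For prime p, the number of non-zero quadratic residues is (p-1)/2.
= (797-1)/2
= 398

398


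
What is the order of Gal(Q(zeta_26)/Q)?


|Gal(Q(zeta_26)/Q)| = phi(26)
= 12

12
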